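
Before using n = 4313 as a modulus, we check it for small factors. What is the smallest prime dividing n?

19

4313 is odd.
Digit sum 11, not divisible by 3.
Ends in 3: not divisible by 5.
7: 4313 = 7·616 + 1
11: 4313 = 11·392 + 1
13: 4313 = 13·331 + 10
17: 4313 = 17·253 + 12
19: 4313 = 19·227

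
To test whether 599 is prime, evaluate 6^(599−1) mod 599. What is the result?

1

6^1 ≡ 6 (mod 599)
6^2 ≡ 6^2 = 36 ≡ 36 (mod 599)
6^4 ≡ 36^2 = 1296 ≡ 98 (mod 599)
6^8 ≡ 98^2 = 9604 ≡ 20 (mod 599)
6^16 ≡ 20^2 = 400 ≡ 400 (mod 599)
6^32 ≡ 400^2 = 160000 ≡ 67 (mod 599)
6^64 ≡ 67^2 = 4489 ≡ 296 (mod 599)
6^128 ≡ 296^2 = 87616 ≡ 162 (mod 599)
6^256 ≡ 162^2 = 26244 ≡ 487 (mod 599)
6^512 ≡ 487^2 = 237169 ≡ 564 (mod 599)
598 = 512 + 64 + 16 + 4 + 2 in binary powers of 2.
So 6^598 ≡ 564 · 296 · 400 · 98 · 36 ≡ 1 (mod 599).
Since the result is 1, base 6 gives no evidence that 599 is composite.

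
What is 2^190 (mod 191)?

2^1 ≡ 2 (mod 191)
2^2 ≡ 2^2 = 4 ≡ 4 (mod 191)
2^4 ≡ 4^2 = 16 ≡ 16 (mod 191)
2^8 ≡ 16^2 = 256 ≡ 65 (mod 191)
2^16 ≡ 65^2 = 4225 ≡ 23 (mod 191)
2^32 ≡ 23^2 = 529 ≡ 147 (mod 191)
2^64 ≡ 147^2 = 21609 ≡ 26 (mod 191)
2^128 ≡ 26^2 = 676 ≡ 103 (mod 191)
190 = 128 + 32 + 16 + 8 + 4 + 2 in binary powers of 2.
So 2^190 ≡ 103 · 147 · 23 · 65 · 16 · 4 ≡ 1 (mod 191).
Since the result is 1, base 2 gives no evidence that 191 is composite.

1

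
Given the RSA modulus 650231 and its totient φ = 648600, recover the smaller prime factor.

691

φ(n) = (p−1)(q−1) = n − (p+q) + 1, so p + q = 650231 − 648600 + 1 = 1632.
p and q are the roots of t² − 1632t + 650231 = 0.
Discriminant: 1632² − 4·650231 = 2663424 − 2600924 = 62500; √62500 = 250.
q = (1632 − 250)/2 = 691, p = (1632 + 250)/2 = 941.
Check: 691 · 941 = 650231.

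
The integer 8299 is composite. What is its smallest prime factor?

8299 is odd.
Digit sum 28, not divisible by 3.
Ends in 9: not divisible by 5.
7: 8299 = 7·1185 + 4
11: 8299 = 11·754 + 5
13: 8299 = 13·638 + 5
17: 8299 = 17·488 + 3
19: 8299 = 19·436 + 15
23: 8299 = 23·360 + 19
29: 8299 = 29·286 + 5
31: 8299 = 31·267 + 22
37: 8299 = 37·224 + 11
41: 8299 = 41·202 + 17
43: 8299 = 43·193

43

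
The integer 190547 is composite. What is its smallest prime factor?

7

190547 is odd.
Digit sum 26, not divisible by 3.
Ends in 7: not divisible by 5.
7: 190547 = 7·27221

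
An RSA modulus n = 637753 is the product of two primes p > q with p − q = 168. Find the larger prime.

Since p = q + 168, we have 637753 = q(q + 168), so q² + 168q − 637753 = 0.
Discriminant: 168² + 4·637753 = 28224 + 2551012 = 2579236; √2579236 = 1606.
q = (−168 + 1606)/2 = 719, and p = q + 168 = 887.
Check: 719 · 887 = 637753.

887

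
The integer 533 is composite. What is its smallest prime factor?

533 is odd.
Digit sum 11, not divisible by 3.
Ends in 3: not divisible by 5.
7: 533 = 7·76 + 1
11: 533 = 11·48 + 5
13: 533 = 13·41

13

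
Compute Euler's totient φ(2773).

Factor: 2773 = 47 · 59.
φ(2773) = (47−1) · (59−1) = 46 · 58 = 2668.

2668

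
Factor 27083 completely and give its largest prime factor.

27083 = 7 · 3869
3869 = 53 · 73
73 is prime.
So 27083 = 7 · 53 · 73; the largest prime factor is 73.

73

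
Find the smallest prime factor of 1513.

1513 is odd.
Digit sum 10, not divisible by 3.
Ends in 3: not divisible by 5.
7: 1513 = 7·216 + 1
11: 1513 = 11·137 + 6
13: 1513 = 13·116 + 5
17: 1513 = 17·89

17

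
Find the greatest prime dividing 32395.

31

32395 = 5 · 6479
6479 = 11 · 589
589 = 19 · 31
31 is prime.
So 32395 = 5 · 11 · 19 · 31; the largest prime factor is 31.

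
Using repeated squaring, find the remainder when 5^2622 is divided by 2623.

5^1 ≡ 5 (mod 2623)
5^2 ≡ 5^2 = 25 ≡ 25 (mod 2623)
5^4 ≡ 25^2 = 625 ≡ 625 (mod 2623)
5^8 ≡ 625^2 = 390625 ≡ 2421 (mod 2623)
5^16 ≡ 2421^2 = 5861241 ≡ 1459 (mod 2623)
5^32 ≡ 1459^2 = 2128681 ≡ 1428 (mod 2623)
5^64 ≡ 1428^2 = 2039184 ≡ 1113 (mod 2623)
5^128 ≡ 1113^2 = 1238769 ≡ 713 (mod 2623)
5^256 ≡ 713^2 = 508369 ≡ 2130 (mod 2623)
5^512 ≡ 2130^2 = 4536900 ≡ 1733 (mod 2623)
5^1024 ≡ 1733^2 = 3003289 ≡ 2577 (mod 2623)
5^2048 ≡ 2577^2 = 6640929 ≡ 2116 (mod 2623)
2622 = 2048 + 512 + 32 + 16 + 8 + 4 + 2 in binary powers of 2.
So 5^2622 ≡ 2116 · 1733 · 1428 · 1459 · 2421 · 625 · 25 ≡ 1301 (mod 2623).
Since 1301 ≠ 1, base 5 is a Fermat witness: 2623 is composite.

1301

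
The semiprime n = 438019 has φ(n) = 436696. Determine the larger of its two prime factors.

φ(n) = (p−1)(q−1) = n − (p+q) + 1, so p + q = 438019 − 436696 + 1 = 1324.
p and q are the roots of t² − 1324t + 438019 = 0.
Discriminant: 1324² − 4·438019 = 1752976 − 1752076 = 900; √900 = 30.
q = (1324 − 30)/2 = 647, p = (1324 + 30)/2 = 677.
Check: 647 · 677 = 438019.

677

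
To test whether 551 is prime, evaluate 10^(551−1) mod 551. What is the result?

10^1 ≡ 10 (mod 551)
10^2 ≡ 10^2 = 100 ≡ 100 (mod 551)
10^4 ≡ 100^2 = 10000 ≡ 82 (mod 551)
10^8 ≡ 82^2 = 6724 ≡ 112 (mod 551)
10^16 ≡ 112^2 = 12544 ≡ 422 (mod 551)
10^32 ≡ 422^2 = 178084 ≡ 111 (mod 551)
10^64 ≡ 111^2 = 12321 ≡ 199 (mod 551)
10^128 ≡ 199^2 = 39601 ≡ 480 (mod 551)
10^256 ≡ 480^2 = 230400 ≡ 82 (mod 551)
10^512 ≡ 82^2 = 6724 ≡ 112 (mod 551)
550 = 512 + 32 + 4 + 2 in binary powers of 2.
So 10^550 ≡ 112 · 111 · 82 · 100 ≡ 237 (mod 551).
Since 237 ≠ 1, base 10 is a Fermat witness: 551 is composite.

237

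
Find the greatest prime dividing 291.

97

291 = 3 · 97
97 is prime.
So 291 = 3 · 97; the largest prime factor is 97.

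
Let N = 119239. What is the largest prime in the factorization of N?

59

119239 = 43 · 2773
2773 = 47 · 59
59 is prime.
So 119239 = 43 · 47 · 59; the largest prime factor is 59.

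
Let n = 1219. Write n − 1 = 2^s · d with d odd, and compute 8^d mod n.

393

1219 − 1 = 1218 = 2^1 · 609, so d = 609.
8^1 ≡ 8 (mod 1219)
8^2 ≡ 8^2 = 64 ≡ 64 (mod 1219)
8^4 ≡ 64^2 = 4096 ≡ 439 (mod 1219)
8^8 ≡ 439^2 = 192721 ≡ 119 (mod 1219)
8^16 ≡ 119^2 = 14161 ≡ 752 (mod 1219)
8^32 ≡ 752^2 = 565504 ≡ 1107 (mod 1219)
8^64 ≡ 1107^2 = 1225449 ≡ 354 (mod 1219)
8^128 ≡ 354^2 = 125316 ≡ 978 (mod 1219)
8^256 ≡ 978^2 = 956484 ≡ 788 (mod 1219)
8^512 ≡ 788^2 = 620944 ≡ 473 (mod 1219)
609 = 512 + 64 + 32 + 1 in binary powers of 2.
So 8^609 ≡ 473 · 354 · 1107 · 8 ≡ 393 (mod 1219).
Squaring chain: 393; never reaches −1, so base 8 is a Miller–Rabin witness that 1219 is composite.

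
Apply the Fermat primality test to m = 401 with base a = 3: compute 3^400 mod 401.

3^1 ≡ 3 (mod 401)
3^2 ≡ 3^2 = 9 ≡ 9 (mod 401)
3^4 ≡ 9^2 = 81 ≡ 81 (mod 401)
3^8 ≡ 81^2 = 6561 ≡ 145 (mod 401)
3^16 ≡ 145^2 = 21025 ≡ 173 (mod 401)
3^32 ≡ 173^2 = 29929 ≡ 255 (mod 401)
3^64 ≡ 255^2 = 65025 ≡ 63 (mod 401)
3^128 ≡ 63^2 = 3969 ≡ 360 (mod 401)
3^256 ≡ 360^2 = 129600 ≡ 77 (mod 401)
400 = 256 + 128 + 16 in binary powers of 2.
So 3^400 ≡ 77 · 360 · 173 ≡ 1 (mod 401).
Since the result is 1, base 3 gives no evidence that 401 is composite.

1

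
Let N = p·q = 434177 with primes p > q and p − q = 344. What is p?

853

Since p = q + 344, we have 434177 = q(q + 344), so q² + 344q − 434177 = 0.
Discriminant: 344² + 4·434177 = 118336 + 1736708 = 1855044; √1855044 = 1362.
q = (−344 + 1362)/2 = 509, and p = q + 344 = 853.
Check: 509 · 853 = 434177.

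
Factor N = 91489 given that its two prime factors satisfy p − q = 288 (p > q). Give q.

191

Since p = q + 288, we have 91489 = q(q + 288), so q² + 288q − 91489 = 0.
Discriminant: 288² + 4·91489 = 82944 + 365956 = 448900; √448900 = 670.
q = (−288 + 670)/2 = 191, and p = q + 288 = 479.
Check: 191 · 479 = 91489.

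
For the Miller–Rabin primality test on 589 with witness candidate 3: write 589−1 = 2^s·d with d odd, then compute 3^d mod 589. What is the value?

589 − 1 = 588 = 2^2 · 147, so d = 147.
3^1 ≡ 3 (mod 589)
3^2 ≡ 3^2 = 9 ≡ 9 (mod 589)
3^4 ≡ 9^2 = 81 ≡ 81 (mod 589)
3^8 ≡ 81^2 = 6561 ≡ 82 (mod 589)
3^16 ≡ 82^2 = 6724 ≡ 245 (mod 589)
3^32 ≡ 245^2 = 60025 ≡ 536 (mod 589)
3^64 ≡ 536^2 = 287296 ≡ 453 (mod 589)
3^128 ≡ 453^2 = 205209 ≡ 237 (mod 589)
147 = 128 + 16 + 2 + 1 in binary powers of 2.
So 3^147 ≡ 237 · 245 · 9 · 3 ≡ 426 (mod 589).
Squaring chain: 426 → 64; never reaches −1, so base 3 is a Miller–Rabin witness that 589 is composite.

426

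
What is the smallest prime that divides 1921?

1921 is odd.
Digit sum 13, not divisible by 3.
Ends in 1: not divisible by 5.
7: 1921 = 7·274 + 3
11: 1921 = 11·174 + 7
13: 1921 = 13·147 + 10
17: 1921 = 17·113

17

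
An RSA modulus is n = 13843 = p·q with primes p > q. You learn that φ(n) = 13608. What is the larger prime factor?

127

φ(n) = (p−1)(q−1) = n − (p+q) + 1, so p + q = 13843 − 13608 + 1 = 236.
p and q are the roots of t² − 236t + 13843 = 0.
Discriminant: 236² − 4·13843 = 55696 − 55372 = 324; √324 = 18.
q = (236 − 18)/2 = 109, p = (236 + 18)/2 = 127.
Check: 109 · 127 = 13843.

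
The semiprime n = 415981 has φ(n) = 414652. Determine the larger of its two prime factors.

827

φ(n) = (p−1)(q−1) = n − (p+q) + 1, so p + q = 415981 − 414652 + 1 = 1330.
p and q are the roots of t² − 1330t + 415981 = 0.
Discriminant: 1330² − 4·415981 = 1768900 − 1663924 = 104976; √104976 = 324.
q = (1330 − 324)/2 = 503, p = (1330 + 324)/2 = 827.
Check: 503 · 827 = 415981.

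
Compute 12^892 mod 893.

178

12^1 ≡ 12 (mod 893)
12^2 ≡ 12^2 = 144 ≡ 144 (mod 893)
12^4 ≡ 144^2 = 20736 ≡ 197 (mod 893)
12^8 ≡ 197^2 = 38809 ≡ 410 (mod 893)
12^16 ≡ 410^2 = 168100 ≡ 216 (mod 893)
12^32 ≡ 216^2 = 46656 ≡ 220 (mod 893)
12^64 ≡ 220^2 = 48400 ≡ 178 (mod 893)
12^128 ≡ 178^2 = 31684 ≡ 429 (mod 893)
12^256 ≡ 429^2 = 184041 ≡ 83 (mod 893)
12^512 ≡ 83^2 = 6889 ≡ 638 (mod 893)
892 = 512 + 256 + 64 + 32 + 16 + 8 + 4 in binary powers of 2.
So 12^892 ≡ 638 · 83 · 178 · 220 · 216 · 410 · 197 ≡ 178 (mod 893).
Since 178 ≠ 1, base 12 is a Fermat witness: 893 is composite.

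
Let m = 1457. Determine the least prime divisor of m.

1457 is odd.
Digit sum 17, not divisible by 3.
Ends in 7: not divisible by 5.
7: 1457 = 7·208 + 1
11: 1457 = 11·132 + 5
13: 1457 = 13·112 + 1
17: 1457 = 17·85 + 12
19: 1457 = 19·76 + 13
23: 1457 = 23·63 + 8
29: 1457 = 29·50 + 7
31: 1457 = 31·47

31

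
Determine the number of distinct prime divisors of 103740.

6

103740 = 2^2 · 25935
25935 = 3 · 8645
8645 = 5 · 1729
1729 = 7 · 247
247 = 13 · 19
103740 = 2^2 · 3 · 5 · 7 · 13 · 19, which has 6 distinct prime factors.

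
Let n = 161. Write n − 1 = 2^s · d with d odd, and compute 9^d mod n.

123

161 − 1 = 160 = 2^5 · 5, so d = 5.
9^1 ≡ 9 (mod 161)
9^2 ≡ 9^2 = 81 ≡ 81 (mod 161)
9^4 ≡ 81^2 = 6561 ≡ 121 (mod 161)
5 = 4 + 1 in binary powers of 2.
So 9^5 ≡ 121 · 9 ≡ 123 (mod 161).
Squaring chain: 123 → 156 → 25 → 142 → 39; never reaches −1, so base 9 is a Miller–Rabin witness that 161 is composite.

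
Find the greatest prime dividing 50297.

73

50297 = 13 · 3869
3869 = 53 · 73
73 is prime.
So 50297 = 13 · 53 · 73; the largest prime factor is 73.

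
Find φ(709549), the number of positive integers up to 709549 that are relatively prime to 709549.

Factor: 709549 = 37 · 127 · 151.
φ(709549) = (37−1) · (127−1) · (151−1) = 36 · 126 · 150 = 680400.

680400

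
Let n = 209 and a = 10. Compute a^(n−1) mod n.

10^1 ≡ 10 (mod 209)
10^2 ≡ 10^2 = 100 ≡ 100 (mod 209)
10^4 ≡ 100^2 = 10000 ≡ 177 (mod 209)
10^8 ≡ 177^2 = 31329 ≡ 188 (mod 209)
10^16 ≡ 188^2 = 35344 ≡ 23 (mod 209)
10^32 ≡ 23^2 = 529 ≡ 111 (mod 209)
10^64 ≡ 111^2 = 12321 ≡ 199 (mod 209)
10^128 ≡ 199^2 = 39601 ≡ 100 (mod 209)
208 = 128 + 64 + 16 in binary powers of 2.
So 10^208 ≡ 100 · 199 · 23 ≡ 199 (mod 209).
Since 199 ≠ 1, base 10 is a Fermat witness: 209 is composite.

199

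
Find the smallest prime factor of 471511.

29

471511 is odd.
Digit sum 19, not divisible by 3.
Ends in 1: not divisible by 5.
7: 471511 = 7·67358 + 5
11: 471511 = 11·42864 + 7
13: 471511 = 13·36270 + 1
17: 471511 = 17·27735 + 16
19: 471511 = 19·24816 + 7
23: 471511 = 23·20500 + 11
29: 471511 = 29·16259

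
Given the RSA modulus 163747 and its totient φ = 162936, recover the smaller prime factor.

373

φ(n) = (p−1)(q−1) = n − (p+q) + 1, so p + q = 163747 − 162936 + 1 = 812.
p and q are the roots of t² − 812t + 163747 = 0.
Discriminant: 812² − 4·163747 = 659344 − 654988 = 4356; √4356 = 66.
q = (812 − 66)/2 = 373, p = (812 + 66)/2 = 439.
Check: 373 · 439 = 163747.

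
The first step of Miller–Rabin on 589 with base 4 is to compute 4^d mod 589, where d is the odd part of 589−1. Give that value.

140

589 − 1 = 588 = 2^2 · 147, so d = 147.
4^1 ≡ 4 (mod 589)
4^2 ≡ 4^2 = 16 ≡ 16 (mod 589)
4^4 ≡ 16^2 = 256 ≡ 256 (mod 589)
4^8 ≡ 256^2 = 65536 ≡ 157 (mod 589)
4^16 ≡ 157^2 = 24649 ≡ 500 (mod 589)
4^32 ≡ 500^2 = 250000 ≡ 264 (mod 589)
4^64 ≡ 264^2 = 69696 ≡ 194 (mod 589)
4^128 ≡ 194^2 = 37636 ≡ 529 (mod 589)
147 = 128 + 16 + 2 + 1 in binary powers of 2.
So 4^147 ≡ 529 · 500 · 16 · 4 ≡ 140 (mod 589).
Squaring chain: 140 → 163; never reaches −1, so base 4 is a Miller–Rabin witness that 589 is composite.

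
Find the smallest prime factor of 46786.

46786 is even: 2 divides it.

2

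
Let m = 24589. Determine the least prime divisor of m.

24589 is odd.
Digit sum 28, not divisible by 3.
Ends in 9: not divisible by 5.
7: 24589 = 7·3512 + 5
11: 24589 = 11·2235 + 4
13: 24589 = 13·1891 + 6
17: 24589 = 17·1446 + 7
19: 24589 = 19·1294 + 3
23: 24589 = 23·1069 + 2
29: 24589 = 29·847 + 26
31: 24589 = 31·793 + 6
37: 24589 = 37·664 + 21
41: 24589 = 41·599 + 30
43: 24589 = 43·571 + 36
47: 24589 = 47·523 + 8
53: 24589 = 53·463 + 50
59: 24589 = 59·416 + 45
61: 24589 = 61·403 + 6
67: 24589 = 67·367

67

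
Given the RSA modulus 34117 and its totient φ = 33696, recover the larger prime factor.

313

φ(n) = (p−1)(q−1) = n − (p+q) + 1, so p + q = 34117 − 33696 + 1 = 422.
p and q are the roots of t² − 422t + 34117 = 0.
Discriminant: 422² − 4·34117 = 178084 − 136468 = 41616; √41616 = 204.
q = (422 − 204)/2 = 109, p = (422 + 204)/2 = 313.
Check: 109 · 313 = 34117.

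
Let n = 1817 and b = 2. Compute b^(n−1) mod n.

1221

2^1 ≡ 2 (mod 1817)
2^2 ≡ 2^2 = 4 ≡ 4 (mod 1817)
2^4 ≡ 4^2 = 16 ≡ 16 (mod 1817)
2^8 ≡ 16^2 = 256 ≡ 256 (mod 1817)
2^16 ≡ 256^2 = 65536 ≡ 124 (mod 1817)
2^32 ≡ 124^2 = 15376 ≡ 840 (mod 1817)
2^64 ≡ 840^2 = 705600 ≡ 604 (mod 1817)
2^128 ≡ 604^2 = 364816 ≡ 1416 (mod 1817)
2^256 ≡ 1416^2 = 2005056 ≡ 905 (mod 1817)
2^512 ≡ 905^2 = 819025 ≡ 1375 (mod 1817)
2^1024 ≡ 1375^2 = 1890625 ≡ 945 (mod 1817)
1816 = 1024 + 512 + 256 + 16 + 8 in binary powers of 2.
So 2^1816 ≡ 945 · 1375 · 905 · 124 · 256 ≡ 1221 (mod 1817).
Since 1221 ≠ 1, base 2 is a Fermat witness: 1817 is composite.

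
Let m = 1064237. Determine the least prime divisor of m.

41

1064237 is odd.
Digit sum 23, not divisible by 3.
Ends in 7: not divisible by 5.
7: 1064237 = 7·152033 + 6
11: 1064237 = 11·96748 + 9
13: 1064237 = 13·81864 + 5
17: 1064237 = 17·62602 + 3
19: 1064237 = 19·56012 + 9
23: 1064237 = 23·46271 + 4
29: 1064237 = 29·36697 + 24
31: 1064237 = 31·34330 + 7
37: 1064237 = 37·28763 + 6
41: 1064237 = 41·25957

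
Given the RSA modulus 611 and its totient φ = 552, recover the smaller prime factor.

φ(n) = (p−1)(q−1) = n − (p+q) + 1, so p + q = 611 − 552 + 1 = 60.
p and q are the roots of t² − 60t + 611 = 0.
Discriminant: 60² − 4·611 = 3600 − 2444 = 1156; √1156 = 34.
q = (60 − 34)/2 = 13, p = (60 + 34)/2 = 47.
Check: 13 · 47 = 611.

13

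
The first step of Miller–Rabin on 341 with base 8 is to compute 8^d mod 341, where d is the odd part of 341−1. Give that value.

341 − 1 = 340 = 2^2 · 85, so d = 85.
8^1 ≡ 8 (mod 341)
8^2 ≡ 8^2 = 64 ≡ 64 (mod 341)
8^4 ≡ 64^2 = 4096 ≡ 4 (mod 341)
8^8 ≡ 4^2 = 16 ≡ 16 (mod 341)
8^16 ≡ 16^2 = 256 ≡ 256 (mod 341)
8^32 ≡ 256^2 = 65536 ≡ 64 (mod 341)
8^64 ≡ 64^2 = 4096 ≡ 4 (mod 341)
85 = 64 + 16 + 4 + 1 in binary powers of 2.
So 8^85 ≡ 4 · 256 · 4 · 8 ≡ 32 (mod 341).
Squaring chain: 32 → 1; never reaches −1, so base 8 is a Miller–Rabin witness that 341 is composite.

32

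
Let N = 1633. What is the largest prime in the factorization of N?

71

1633 = 23 · 71
71 is prime.
So 1633 = 23 · 71; the largest prime factor is 71.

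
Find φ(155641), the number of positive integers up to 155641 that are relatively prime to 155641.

Factor: 155641 = 23 · 67 · 101.
φ(155641) = (23−1) · (67−1) · (101−1) = 22 · 66 · 100 = 145200.

145200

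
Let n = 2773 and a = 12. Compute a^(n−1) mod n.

1575

12^1 ≡ 12 (mod 2773)
12^2 ≡ 12^2 = 144 ≡ 144 (mod 2773)
12^4 ≡ 144^2 = 20736 ≡ 1325 (mod 2773)
12^8 ≡ 1325^2 = 1755625 ≡ 316 (mod 2773)
12^16 ≡ 316^2 = 99856 ≡ 28 (mod 2773)
12^32 ≡ 28^2 = 784 ≡ 784 (mod 2773)
12^64 ≡ 784^2 = 614656 ≡ 1823 (mod 2773)
12^128 ≡ 1823^2 = 3323329 ≡ 1275 (mod 2773)
12^256 ≡ 1275^2 = 1625625 ≡ 647 (mod 2773)
12^512 ≡ 647^2 = 418609 ≡ 2659 (mod 2773)
12^1024 ≡ 2659^2 = 7070281 ≡ 1904 (mod 2773)
12^2048 ≡ 1904^2 = 3625216 ≡ 905 (mod 2773)
2772 = 2048 + 512 + 128 + 64 + 16 + 4 in binary powers of 2.
So 12^2772 ≡ 905 · 2659 · 1275 · 1823 · 28 · 1325 ≡ 1575 (mod 2773).
Since 1575 ≠ 1, base 12 is a Fermat witness: 2773 is composite.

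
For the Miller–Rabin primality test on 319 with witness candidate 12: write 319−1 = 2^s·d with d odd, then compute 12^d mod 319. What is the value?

319 − 1 = 318 = 2^1 · 159, so d = 159.
12^1 ≡ 12 (mod 319)
12^2 ≡ 12^2 = 144 ≡ 144 (mod 319)
12^4 ≡ 144^2 = 20736 ≡ 1 (mod 319)
12^8 ≡ 1^2 = 1 ≡ 1 (mod 319)
12^16 ≡ 1^2 = 1 ≡ 1 (mod 319)
12^32 ≡ 1^2 = 1 ≡ 1 (mod 319)
12^64 ≡ 1^2 = 1 ≡ 1 (mod 319)
12^128 ≡ 1^2 = 1 ≡ 1 (mod 319)
159 = 128 + 16 + 8 + 4 + 2 + 1 in binary powers of 2.
So 12^159 ≡ 1 · 1 · 1 · 1 · 144 · 12 ≡ 133 (mod 319).
Squaring chain: 133; never reaches −1, so base 12 is a Miller–Rabin witness that 319 is composite.

133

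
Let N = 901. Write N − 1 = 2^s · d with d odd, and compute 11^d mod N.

901 − 1 = 900 = 2^2 · 225, so d = 225.
11^1 ≡ 11 (mod 901)
11^2 ≡ 11^2 = 121 ≡ 121 (mod 901)
11^4 ≡ 121^2 = 14641 ≡ 225 (mod 901)
11^8 ≡ 225^2 = 50625 ≡ 169 (mod 901)
11^16 ≡ 169^2 = 28561 ≡ 630 (mod 901)
11^32 ≡ 630^2 = 396900 ≡ 460 (mod 901)
11^64 ≡ 460^2 = 211600 ≡ 766 (mod 901)
11^128 ≡ 766^2 = 586756 ≡ 205 (mod 901)
225 = 128 + 64 + 32 + 1 in binary powers of 2.
So 11^225 ≡ 205 · 766 · 460 · 11 ≡ 623 (mod 901).
Squaring chain: 623 → 699; never reaches −1, so base 11 is a Miller–Rabin witness that 901 is composite.

623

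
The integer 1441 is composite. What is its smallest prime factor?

1441 is odd.
Digit sum 10, not divisible by 3.
Ends in 1: not divisible by 5.
7: 1441 = 7·205 + 6
11: 1441 = 11·131

11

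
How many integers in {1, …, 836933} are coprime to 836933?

Factor: 836933 = 41 · 137 · 149.
φ(836933) = (41−1) · (137−1) · (149−1) = 40 · 136 · 148 = 805120.

805120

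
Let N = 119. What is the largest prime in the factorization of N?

17

119 = 7 · 17
17 is prime.
So 119 = 7 · 17; the largest prime factor is 17.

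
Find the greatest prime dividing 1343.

1343 = 17 · 79
79 is prime.
So 1343 = 17 · 79; the largest prime factor is 79.

79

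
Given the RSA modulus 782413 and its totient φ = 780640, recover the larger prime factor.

φ(n) = (p−1)(q−1) = n − (p+q) + 1, so p + q = 782413 − 780640 + 1 = 1774.
p and q are the roots of t² − 1774t + 782413 = 0.
Discriminant: 1774² − 4·782413 = 3147076 − 3129652 = 17424; √17424 = 132.
q = (1774 − 132)/2 = 821, p = (1774 + 132)/2 = 953.
Check: 821 · 953 = 782413.

953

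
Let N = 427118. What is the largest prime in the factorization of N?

427118 = 2 · 213559
213559 = 31 · 6889
6889 = 83 · 83
83 = 83 · 1
So 427118 = 2 · 31 · 83^2; the largest prime factor is 83.

83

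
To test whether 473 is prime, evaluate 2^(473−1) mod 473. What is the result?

422

2^1 ≡ 2 (mod 473)
2^2 ≡ 2^2 = 4 ≡ 4 (mod 473)
2^4 ≡ 4^2 = 16 ≡ 16 (mod 473)
2^8 ≡ 16^2 = 256 ≡ 256 (mod 473)
2^16 ≡ 256^2 = 65536 ≡ 262 (mod 473)
2^32 ≡ 262^2 = 68644 ≡ 59 (mod 473)
2^64 ≡ 59^2 = 3481 ≡ 170 (mod 473)
2^128 ≡ 170^2 = 28900 ≡ 47 (mod 473)
2^256 ≡ 47^2 = 2209 ≡ 317 (mod 473)
472 = 256 + 128 + 64 + 16 + 8 in binary powers of 2.
So 2^472 ≡ 317 · 47 · 170 · 262 · 256 ≡ 422 (mod 473).
Since 422 ≠ 1, base 2 is a Fermat witness: 473 is composite.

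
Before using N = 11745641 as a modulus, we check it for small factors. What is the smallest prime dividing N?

11745641 is odd.
Digit sum 29, not divisible by 3.
Ends in 1: not divisible by 5.
7: 11745641 = 7·1677948 + 5
11: 11745641 = 11·1067785 + 6
13: 11745641 = 13·903510 + 11
17: 11745641 = 17·690920 + 1
19: 11745641 = 19·618191 + 12
23: 11745641 = 23·510680 + 1
29: 11745641 = 29·405022 + 3
31: 11745641 = 31·378891 + 20
37: 11745641 = 37·317449 + 28
41: 11745641 = 41·286479 + 2
43: 11745641 = 43·273154 + 19
47: 11745641 = 47·249907 + 12
53: 11745641 = 53·221615 + 46
59: 11745641 = 59·199078 + 39
61: 11745641 = 61·192551 + 30
67: 11745641 = 67·175308 + 5
71: 11745641 = 71·165431 + 40
73: 11745641 = 73·160899 + 14
79: 11745641 = 79·148679

79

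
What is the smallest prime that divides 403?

13

403 is odd.
Digit sum 7, not divisible by 3.
Ends in 3: not divisible by 5.
7: 403 = 7·57 + 4
11: 403 = 11·36 + 7
13: 403 = 13·31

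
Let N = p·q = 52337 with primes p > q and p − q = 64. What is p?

Since p = q + 64, we have 52337 = q(q + 64), so q² + 64q − 52337 = 0.
Discriminant: 64² + 4·52337 = 4096 + 209348 = 213444; √213444 = 462.
q = (−64 + 462)/2 = 199, and p = q + 64 = 263.
Check: 199 · 263 = 52337.

263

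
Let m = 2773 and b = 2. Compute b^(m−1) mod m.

2^1 ≡ 2 (mod 2773)
2^2 ≡ 2^2 = 4 ≡ 4 (mod 2773)
2^4 ≡ 4^2 = 16 ≡ 16 (mod 2773)
2^8 ≡ 16^2 = 256 ≡ 256 (mod 2773)
2^16 ≡ 256^2 = 65536 ≡ 1757 (mod 2773)
2^32 ≡ 1757^2 = 3087049 ≡ 700 (mod 2773)
2^64 ≡ 700^2 = 490000 ≡ 1952 (mod 2773)
2^128 ≡ 1952^2 = 3810304 ≡ 202 (mod 2773)
2^256 ≡ 202^2 = 40804 ≡ 1982 (mod 2773)
2^512 ≡ 1982^2 = 3928324 ≡ 1756 (mod 2773)
2^1024 ≡ 1756^2 = 3083536 ≡ 2733 (mod 2773)
2^2048 ≡ 2733^2 = 7469289 ≡ 1600 (mod 2773)
2772 = 2048 + 512 + 128 + 64 + 16 + 4 in binary powers of 2.
So 2^2772 ≡ 1600 · 1756 · 202 · 1952 · 1757 · 16 ≡ 1088 (mod 2773).
Since 1088 ≠ 1, base 2 is a Fermat witness: 2773 is composite.

1088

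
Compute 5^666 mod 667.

5^1 ≡ 5 (mod 667)
5^2 ≡ 5^2 = 25 ≡ 25 (mod 667)
5^4 ≡ 25^2 = 625 ≡ 625 (mod 667)
5^8 ≡ 625^2 = 390625 ≡ 430 (mod 667)
5^16 ≡ 430^2 = 184900 ≡ 141 (mod 667)
5^32 ≡ 141^2 = 19881 ≡ 538 (mod 667)
5^64 ≡ 538^2 = 289444 ≡ 633 (mod 667)
5^128 ≡ 633^2 = 400689 ≡ 489 (mod 667)
5^256 ≡ 489^2 = 239121 ≡ 335 (mod 667)
5^512 ≡ 335^2 = 112225 ≡ 169 (mod 667)
666 = 512 + 128 + 16 + 8 + 2 in binary powers of 2.
So 5^666 ≡ 169 · 489 · 141 · 430 · 25 ≡ 169 (mod 667).
Since 169 ≠ 1, base 5 is a Fermat witness: 667 is composite.

169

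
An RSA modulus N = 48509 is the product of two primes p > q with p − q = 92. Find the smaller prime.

179

Since p = q + 92, we have 48509 = q(q + 92), so q² + 92q − 48509 = 0.
Discriminant: 92² + 4·48509 = 8464 + 194036 = 202500; √202500 = 450.
q = (−92 + 450)/2 = 179, and p = q + 92 = 271.
Check: 179 · 271 = 48509.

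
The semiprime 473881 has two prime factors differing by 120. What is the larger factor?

Since p = q + 120, we have 473881 = q(q + 120), so q² + 120q − 473881 = 0.
Discriminant: 120² + 4·473881 = 14400 + 1895524 = 1909924; √1909924 = 1382.
q = (−120 + 1382)/2 = 631, and p = q + 120 = 751.
Check: 631 · 751 = 473881.

751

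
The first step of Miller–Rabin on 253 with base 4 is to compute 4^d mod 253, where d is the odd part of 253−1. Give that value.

9

253 − 1 = 252 = 2^2 · 63, so d = 63.
4^1 ≡ 4 (mod 253)
4^2 ≡ 4^2 = 16 ≡ 16 (mod 253)
4^4 ≡ 16^2 = 256 ≡ 3 (mod 253)
4^8 ≡ 3^2 = 9 ≡ 9 (mod 253)
4^16 ≡ 9^2 = 81 ≡ 81 (mod 253)
4^32 ≡ 81^2 = 6561 ≡ 236 (mod 253)
63 = 32 + 16 + 8 + 4 + 2 + 1 in binary powers of 2.
So 4^63 ≡ 236 · 81 · 9 · 3 · 16 · 4 ≡ 9 (mod 253).
Squaring chain: 9 → 81; never reaches −1, so base 4 is a Miller–Rabin witness that 253 is composite.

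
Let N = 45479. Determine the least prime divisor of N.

45479 is odd.
Digit sum 29, not divisible by 3.
Ends in 9: not divisible by 5.
7: 45479 = 7·6497

7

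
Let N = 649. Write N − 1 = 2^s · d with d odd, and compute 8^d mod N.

514

649 − 1 = 648 = 2^3 · 81, so d = 81.
8^1 ≡ 8 (mod 649)
8^2 ≡ 8^2 = 64 ≡ 64 (mod 649)
8^4 ≡ 64^2 = 4096 ≡ 202 (mod 649)
8^8 ≡ 202^2 = 40804 ≡ 566 (mod 649)
8^16 ≡ 566^2 = 320356 ≡ 399 (mod 649)
8^32 ≡ 399^2 = 159201 ≡ 196 (mod 649)
8^64 ≡ 196^2 = 38416 ≡ 125 (mod 649)
81 = 64 + 16 + 1 in binary powers of 2.
So 8^81 ≡ 125 · 399 · 8 ≡ 514 (mod 649).
Squaring chain: 514 → 53 → 213; never reaches −1, so base 8 is a Miller–Rabin witness that 649 is composite.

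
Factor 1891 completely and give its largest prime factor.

1891 = 31 · 61
61 is prime.
So 1891 = 31 · 61; the largest prime factor is 61.

61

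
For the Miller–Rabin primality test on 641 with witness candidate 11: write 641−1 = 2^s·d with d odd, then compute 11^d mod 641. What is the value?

641 − 1 = 640 = 2^7 · 5, so d = 5.
11^1 ≡ 11 (mod 641)
11^2 ≡ 11^2 = 121 ≡ 121 (mod 641)
11^4 ≡ 121^2 = 14641 ≡ 539 (mod 641)
5 = 4 + 1 in binary powers of 2.
So 11^5 ≡ 539 · 11 ≡ 160 (mod 641).
Squaring chain: 160 → 601 → 318 → 487 → 640 → 1 → 1; reaches −1, so base 11 does not prove 641 composite.

160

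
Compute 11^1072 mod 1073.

11^1 ≡ 11 (mod 1073)
11^2 ≡ 11^2 = 121 ≡ 121 (mod 1073)
11^4 ≡ 121^2 = 14641 ≡ 692 (mod 1073)
11^8 ≡ 692^2 = 478864 ≡ 306 (mod 1073)
11^16 ≡ 306^2 = 93636 ≡ 285 (mod 1073)
11^32 ≡ 285^2 = 81225 ≡ 750 (mod 1073)
11^64 ≡ 750^2 = 562500 ≡ 248 (mod 1073)
11^128 ≡ 248^2 = 61504 ≡ 343 (mod 1073)
11^256 ≡ 343^2 = 117649 ≡ 692 (mod 1073)
11^512 ≡ 692^2 = 478864 ≡ 306 (mod 1073)
11^1024 ≡ 306^2 = 93636 ≡ 285 (mod 1073)
1072 = 1024 + 32 + 16 in binary powers of 2.
So 11^1072 ≡ 285 · 750 · 285 ≡ 248 (mod 1073).
Since 248 ≠ 1, base 11 is a Fermat witness: 1073 is composite.

248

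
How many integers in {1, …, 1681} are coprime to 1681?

1640

Factor: 1681 = 41^2.
φ(1681) = 41^1·(41−1) = 1640.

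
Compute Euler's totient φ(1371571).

Factor: 1371571 = 43 · 167 · 191.
φ(1371571) = (43−1) · (167−1) · (191−1) = 42 · 166 · 190 = 1324680.

1324680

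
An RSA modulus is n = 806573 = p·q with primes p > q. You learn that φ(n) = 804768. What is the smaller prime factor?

809

φ(n) = (p−1)(q−1) = n − (p+q) + 1, so p + q = 806573 − 804768 + 1 = 1806.
p and q are the roots of t² − 1806t + 806573 = 0.
Discriminant: 1806² − 4·806573 = 3261636 − 3226292 = 35344; √35344 = 188.
q = (1806 − 188)/2 = 809, p = (1806 + 188)/2 = 997.
Check: 809 · 997 = 806573.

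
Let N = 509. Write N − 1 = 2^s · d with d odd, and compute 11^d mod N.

508

509 − 1 = 508 = 2^2 · 127, so d = 127.
11^1 ≡ 11 (mod 509)
11^2 ≡ 11^2 = 121 ≡ 121 (mod 509)
11^4 ≡ 121^2 = 14641 ≡ 389 (mod 509)
11^8 ≡ 389^2 = 151321 ≡ 148 (mod 509)
11^16 ≡ 148^2 = 21904 ≡ 17 (mod 509)
11^32 ≡ 17^2 = 289 ≡ 289 (mod 509)
11^64 ≡ 289^2 = 83521 ≡ 45 (mod 509)
127 = 64 + 32 + 16 + 8 + 4 + 2 + 1 in binary powers of 2.
So 11^127 ≡ 45 · 289 · 17 · 148 · 389 · 121 · 11 ≡ 508 (mod 509).
Since 11^d ≡ 508 (mod 509), base 11 does not prove 509 composite.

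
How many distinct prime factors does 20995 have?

4

20995 = 5 · 4199
4199 = 13 · 323
323 = 17 · 19
20995 = 5 · 13 · 17 · 19, which has 4 distinct prime factors.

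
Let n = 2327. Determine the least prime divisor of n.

2327 is odd.
Digit sum 14, not divisible by 3.
Ends in 7: not divisible by 5.
7: 2327 = 7·332 + 3
11: 2327 = 11·211 + 6
13: 2327 = 13·179

13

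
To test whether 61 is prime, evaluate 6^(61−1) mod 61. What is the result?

1

6^1 ≡ 6 (mod 61)
6^2 ≡ 6^2 = 36 ≡ 36 (mod 61)
6^4 ≡ 36^2 = 1296 ≡ 15 (mod 61)
6^8 ≡ 15^2 = 225 ≡ 42 (mod 61)
6^16 ≡ 42^2 = 1764 ≡ 56 (mod 61)
6^32 ≡ 56^2 = 3136 ≡ 25 (mod 61)
60 = 32 + 16 + 8 + 4 in binary powers of 2.
So 6^60 ≡ 25 · 56 · 42 · 15 ≡ 1 (mod 61).
Since the result is 1, base 6 gives no evidence that 61 is composite.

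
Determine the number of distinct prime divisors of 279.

279 = 3^2 · 31
279 = 3^2 · 31, which has 2 distinct prime factors.

2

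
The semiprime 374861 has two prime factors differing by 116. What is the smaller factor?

Since p = q + 116, we have 374861 = q(q + 116), so q² + 116q − 374861 = 0.
Discriminant: 116² + 4·374861 = 13456 + 1499444 = 1512900; √1512900 = 1230.
q = (−116 + 1230)/2 = 557, and p = q + 116 = 673.
Check: 557 · 673 = 374861.

557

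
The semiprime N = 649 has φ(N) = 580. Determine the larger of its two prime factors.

59

φ(n) = (p−1)(q−1) = n − (p+q) + 1, so p + q = 649 − 580 + 1 = 70.
p and q are the roots of t² − 70t + 649 = 0.
Discriminant: 70² − 4·649 = 4900 − 2596 = 2304; √2304 = 48.
q = (70 − 48)/2 = 11, p = (70 + 48)/2 = 59.
Check: 11 · 59 = 649.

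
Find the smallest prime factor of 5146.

5146 is even: 2 divides it.

2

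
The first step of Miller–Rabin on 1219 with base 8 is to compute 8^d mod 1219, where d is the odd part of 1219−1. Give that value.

393

1219 − 1 = 1218 = 2^1 · 609, so d = 609.
8^1 ≡ 8 (mod 1219)
8^2 ≡ 8^2 = 64 ≡ 64 (mod 1219)
8^4 ≡ 64^2 = 4096 ≡ 439 (mod 1219)
8^8 ≡ 439^2 = 192721 ≡ 119 (mod 1219)
8^16 ≡ 119^2 = 14161 ≡ 752 (mod 1219)
8^32 ≡ 752^2 = 565504 ≡ 1107 (mod 1219)
8^64 ≡ 1107^2 = 1225449 ≡ 354 (mod 1219)
8^128 ≡ 354^2 = 125316 ≡ 978 (mod 1219)
8^256 ≡ 978^2 = 956484 ≡ 788 (mod 1219)
8^512 ≡ 788^2 = 620944 ≡ 473 (mod 1219)
609 = 512 + 64 + 32 + 1 in binary powers of 2.
So 8^609 ≡ 473 · 354 · 1107 · 8 ≡ 393 (mod 1219).
Squaring chain: 393; never reaches −1, so base 8 is a Miller–Rabin witness that 1219 is composite.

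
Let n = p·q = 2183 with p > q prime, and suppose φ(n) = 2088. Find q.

φ(n) = (p−1)(q−1) = n − (p+q) + 1, so p + q = 2183 − 2088 + 1 = 96.
p and q are the roots of t² − 96t + 2183 = 0.
Discriminant: 96² − 4·2183 = 9216 − 8732 = 484; √484 = 22.
q = (96 − 22)/2 = 37, p = (96 + 22)/2 = 59.
Check: 37 · 59 = 2183.

37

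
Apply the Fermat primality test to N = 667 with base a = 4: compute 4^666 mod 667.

4^1 ≡ 4 (mod 667)
4^2 ≡ 4^2 = 16 ≡ 16 (mod 667)
4^4 ≡ 16^2 = 256 ≡ 256 (mod 667)
4^8 ≡ 256^2 = 65536 ≡ 170 (mod 667)
4^16 ≡ 170^2 = 28900 ≡ 219 (mod 667)
4^32 ≡ 219^2 = 47961 ≡ 604 (mod 667)
4^64 ≡ 604^2 = 364816 ≡ 634 (mod 667)
4^128 ≡ 634^2 = 401956 ≡ 422 (mod 667)
4^256 ≡ 422^2 = 178084 ≡ 662 (mod 667)
4^512 ≡ 662^2 = 438244 ≡ 25 (mod 667)
666 = 512 + 128 + 16 + 8 + 2 in binary powers of 2.
So 4^666 ≡ 25 · 422 · 219 · 170 · 16 ≡ 25 (mod 667).
Since 25 ≠ 1, base 4 is a Fermat witness: 667 is composite.

25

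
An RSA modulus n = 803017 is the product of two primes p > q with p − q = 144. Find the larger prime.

971

Since p = q + 144, we have 803017 = q(q + 144), so q² + 144q − 803017 = 0.
Discriminant: 144² + 4·803017 = 20736 + 3212068 = 3232804; √3232804 = 1798.
q = (−144 + 1798)/2 = 827, and p = q + 144 = 971.
Check: 827 · 971 = 803017.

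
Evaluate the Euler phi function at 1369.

Factor: 1369 = 37^2.
φ(1369) = 37^1·(37−1) = 1332.

1332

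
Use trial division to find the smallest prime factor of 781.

781 is odd.
Digit sum 16, not divisible by 3.
Ends in 1: not divisible by 5.
7: 781 = 7·111 + 4
11: 781 = 11·71

11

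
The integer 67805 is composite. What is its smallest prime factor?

5

67805 is odd.
Digit sum 26, not divisible by 3.
Ends in 5: divisible by 5.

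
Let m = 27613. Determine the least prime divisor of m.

27613 is odd.
Digit sum 19, not divisible by 3.
Ends in 3: not divisible by 5.
7: 27613 = 7·3944 + 5
11: 27613 = 11·2510 + 3
13: 27613 = 13·2124 + 1
17: 27613 = 17·1624 + 5
19: 27613 = 19·1453 + 6
23: 27613 = 23·1200 + 13
29: 27613 = 29·952 + 5
31: 27613 = 31·890 + 23
37: 27613 = 37·746 + 11
41: 27613 = 41·673 + 20
43: 27613 = 43·642 + 7
47: 27613 = 47·587 + 24
53: 27613 = 53·521

53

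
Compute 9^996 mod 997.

9^1 ≡ 9 (mod 997)
9^2 ≡ 9^2 = 81 ≡ 81 (mod 997)
9^4 ≡ 81^2 = 6561 ≡ 579 (mod 997)
9^8 ≡ 579^2 = 335241 ≡ 249 (mod 997)
9^16 ≡ 249^2 = 62001 ≡ 187 (mod 997)
9^32 ≡ 187^2 = 34969 ≡ 74 (mod 997)
9^64 ≡ 74^2 = 5476 ≡ 491 (mod 997)
9^128 ≡ 491^2 = 241081 ≡ 804 (mod 997)
9^256 ≡ 804^2 = 646416 ≡ 360 (mod 997)
9^512 ≡ 360^2 = 129600 ≡ 987 (mod 997)
996 = 512 + 256 + 128 + 64 + 32 + 4 in binary powers of 2.
So 9^996 ≡ 987 · 360 · 804 · 491 · 74 · 579 ≡ 1 (mod 997).
Since the result is 1, base 9 gives no evidence that 997 is composite.

1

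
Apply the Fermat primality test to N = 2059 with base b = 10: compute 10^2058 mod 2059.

57

10^1 ≡ 10 (mod 2059)
10^2 ≡ 10^2 = 100 ≡ 100 (mod 2059)
10^4 ≡ 100^2 = 10000 ≡ 1764 (mod 2059)
10^8 ≡ 1764^2 = 3111696 ≡ 547 (mod 2059)
10^16 ≡ 547^2 = 299209 ≡ 654 (mod 2059)
10^32 ≡ 654^2 = 427716 ≡ 1503 (mod 2059)
10^64 ≡ 1503^2 = 2259009 ≡ 286 (mod 2059)
10^128 ≡ 286^2 = 81796 ≡ 1495 (mod 2059)
10^256 ≡ 1495^2 = 2235025 ≡ 1010 (mod 2059)
10^512 ≡ 1010^2 = 1020100 ≡ 895 (mod 2059)
10^1024 ≡ 895^2 = 801025 ≡ 74 (mod 2059)
10^2048 ≡ 74^2 = 5476 ≡ 1358 (mod 2059)
2058 = 2048 + 8 + 2 in binary powers of 2.
So 10^2058 ≡ 1358 · 547 · 100 ≡ 57 (mod 2059).
Since 57 ≠ 1, base 10 is a Fermat witness: 2059 is composite.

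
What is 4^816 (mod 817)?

600

4^1 ≡ 4 (mod 817)
4^2 ≡ 4^2 = 16 ≡ 16 (mod 817)
4^4 ≡ 16^2 = 256 ≡ 256 (mod 817)
4^8 ≡ 256^2 = 65536 ≡ 176 (mod 817)
4^16 ≡ 176^2 = 30976 ≡ 747 (mod 817)
4^32 ≡ 747^2 = 558009 ≡ 815 (mod 817)
4^64 ≡ 815^2 = 664225 ≡ 4 (mod 817)
4^128 ≡ 4^2 = 16 ≡ 16 (mod 817)
4^256 ≡ 16^2 = 256 ≡ 256 (mod 817)
4^512 ≡ 256^2 = 65536 ≡ 176 (mod 817)
816 = 512 + 256 + 32 + 16 in binary powers of 2.
So 4^816 ≡ 176 · 256 · 815 · 747 ≡ 600 (mod 817).
Since 600 ≠ 1, base 4 is a Fermat witness: 817 is composite.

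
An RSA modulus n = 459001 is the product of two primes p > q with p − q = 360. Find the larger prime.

Since p = q + 360, we have 459001 = q(q + 360), so q² + 360q − 459001 = 0.
Discriminant: 360² + 4·459001 = 129600 + 1836004 = 1965604; √1965604 = 1402.
q = (−360 + 1402)/2 = 521, and p = q + 360 = 881.
Check: 521 · 881 = 459001.

881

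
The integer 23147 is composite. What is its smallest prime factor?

23147 is odd.
Digit sum 17, not divisible by 3.
Ends in 7: not divisible by 5.
7: 23147 = 7·3306 + 5
11: 23147 = 11·2104 + 3
13: 23147 = 13·1780 + 7
17: 23147 = 17·1361 + 10
19: 23147 = 19·1218 + 5
23: 23147 = 23·1006 + 9
29: 23147 = 29·798 + 5
31: 23147 = 31·746 + 21
37: 23147 = 37·625 + 22
41: 23147 = 41·564 + 23
43: 23147 = 43·538 + 13
47: 23147 = 47·492 + 23
53: 23147 = 53·436 + 39
59: 23147 = 59·392 + 19
61: 23147 = 61·379 + 28
67: 23147 = 67·345 + 32
71: 23147 = 71·326 + 1
73: 23147 = 73·317 + 6
79: 23147 = 79·293

79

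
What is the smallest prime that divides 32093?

67

32093 is odd.
Digit sum 17, not divisible by 3.
Ends in 3: not divisible by 5.
7: 32093 = 7·4584 + 5
11: 32093 = 11·2917 + 6
13: 32093 = 13·2468 + 9
17: 32093 = 17·1887 + 14
19: 32093 = 19·1689 + 2
23: 32093 = 23·1395 + 8
29: 32093 = 29·1106 + 19
31: 32093 = 31·1035 + 8
37: 32093 = 37·867 + 14
41: 32093 = 41·782 + 31
43: 32093 = 43·746 + 15
47: 32093 = 47·682 + 39
53: 32093 = 53·605 + 28
59: 32093 = 59·543 + 56
61: 32093 = 61·526 + 7
67: 32093 = 67·479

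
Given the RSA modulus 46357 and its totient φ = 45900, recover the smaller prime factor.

φ(n) = (p−1)(q−1) = n − (p+q) + 1, so p + q = 46357 − 45900 + 1 = 458.
p and q are the roots of t² − 458t + 46357 = 0.
Discriminant: 458² − 4·46357 = 209764 − 185428 = 24336; √24336 = 156.
q = (458 − 156)/2 = 151, p = (458 + 156)/2 = 307.
Check: 151 · 307 = 46357.

151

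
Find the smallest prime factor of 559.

559 is odd.
Digit sum 19, not divisible by 3.
Ends in 9: not divisible by 5.
7: 559 = 7·79 + 6
11: 559 = 11·50 + 9
13: 559 = 13·43

13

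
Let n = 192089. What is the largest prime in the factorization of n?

67

192089 = 47 · 4087
4087 = 61 · 67
67 is prime.
So 192089 = 47 · 61 · 67; the largest prime factor is 67.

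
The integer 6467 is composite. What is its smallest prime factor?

6467 is odd.
Digit sum 23, not divisible by 3.
Ends in 7: not divisible by 5.
7: 6467 = 7·923 + 6
11: 6467 = 11·587 + 10
13: 6467 = 13·497 + 6
17: 6467 = 17·380 + 7
19: 6467 = 19·340 + 7
23: 6467 = 23·281 + 4
29: 6467 = 29·223

29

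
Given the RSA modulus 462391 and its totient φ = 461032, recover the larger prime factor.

φ(n) = (p−1)(q−1) = n − (p+q) + 1, so p + q = 462391 − 461032 + 1 = 1360.
p and q are the roots of t² − 1360t + 462391 = 0.
Discriminant: 1360² − 4·462391 = 1849600 − 1849564 = 36; √36 = 6.
q = (1360 − 6)/2 = 677, p = (1360 + 6)/2 = 683.
Check: 677 · 683 = 462391.

683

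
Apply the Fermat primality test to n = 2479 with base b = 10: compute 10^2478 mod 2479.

10^1 ≡ 10 (mod 2479)
10^2 ≡ 10^2 = 100 ≡ 100 (mod 2479)
10^4 ≡ 100^2 = 10000 ≡ 84 (mod 2479)
10^8 ≡ 84^2 = 7056 ≡ 2098 (mod 2479)
10^16 ≡ 2098^2 = 4401604 ≡ 1379 (mod 2479)
10^32 ≡ 1379^2 = 1901641 ≡ 248 (mod 2479)
10^64 ≡ 248^2 = 61504 ≡ 2008 (mod 2479)
10^128 ≡ 2008^2 = 4032064 ≡ 1210 (mod 2479)
10^256 ≡ 1210^2 = 1464100 ≡ 1490 (mod 2479)
10^512 ≡ 1490^2 = 2220100 ≡ 1395 (mod 2479)
10^1024 ≡ 1395^2 = 1946025 ≡ 10 (mod 2479)
10^2048 ≡ 10^2 = 100 ≡ 100 (mod 2479)
2478 = 2048 + 256 + 128 + 32 + 8 + 4 + 2 in binary powers of 2.
So 10^2478 ≡ 100 · 1490 · 1210 · 248 · 2098 · 84 · 100 ≡ 1000 (mod 2479).
Since 1000 ≠ 1, base 10 is a Fermat witness: 2479 is composite.

1000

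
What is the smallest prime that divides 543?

543 is odd.
Digit sum 12, divisible by 3.

3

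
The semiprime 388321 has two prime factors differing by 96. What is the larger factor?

Since p = q + 96, we have 388321 = q(q + 96), so q² + 96q − 388321 = 0.
Discriminant: 96² + 4·388321 = 9216 + 1553284 = 1562500; √1562500 = 1250.
q = (−96 + 1250)/2 = 577, and p = q + 96 = 673.
Check: 577 · 673 = 388321.

673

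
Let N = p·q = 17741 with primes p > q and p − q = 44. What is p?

157

Since p = q + 44, we have 17741 = q(q + 44), so q² + 44q − 17741 = 0.
Discriminant: 44² + 4·17741 = 1936 + 70964 = 72900; √72900 = 270.
q = (−44 + 270)/2 = 113, and p = q + 44 = 157.
Check: 113 · 157 = 17741.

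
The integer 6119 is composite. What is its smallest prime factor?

6119 is odd.
Digit sum 17, not divisible by 3.
Ends in 9: not divisible by 5.
7: 6119 = 7·874 + 1
11: 6119 = 11·556 + 3
13: 6119 = 13·470 + 9
17: 6119 = 17·359 + 16
19: 6119 = 19·322 + 1
23: 6119 = 23·266 + 1
29: 6119 = 29·211

29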